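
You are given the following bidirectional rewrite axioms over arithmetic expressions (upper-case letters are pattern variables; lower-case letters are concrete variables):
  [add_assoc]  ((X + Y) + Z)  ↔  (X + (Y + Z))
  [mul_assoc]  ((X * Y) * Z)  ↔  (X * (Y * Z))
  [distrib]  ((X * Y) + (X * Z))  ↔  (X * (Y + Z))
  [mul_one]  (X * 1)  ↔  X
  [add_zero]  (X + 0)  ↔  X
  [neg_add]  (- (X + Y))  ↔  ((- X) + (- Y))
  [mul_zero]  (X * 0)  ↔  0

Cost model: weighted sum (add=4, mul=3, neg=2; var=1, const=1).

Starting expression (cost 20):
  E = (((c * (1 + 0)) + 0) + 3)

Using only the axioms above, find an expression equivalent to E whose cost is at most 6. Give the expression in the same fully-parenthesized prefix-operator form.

(c + 3)   [cost 6]

step 1: add_zero (→) rewrites (1 + 0) into 1, now (((c * 1) + 0) + 3)
step 2: mul_one (→) rewrites (c * 1) into c, now ((c + 0) + 3)
step 3: add_zero (→) rewrites (c + 0) into c, reaching cost 6 (bound 6)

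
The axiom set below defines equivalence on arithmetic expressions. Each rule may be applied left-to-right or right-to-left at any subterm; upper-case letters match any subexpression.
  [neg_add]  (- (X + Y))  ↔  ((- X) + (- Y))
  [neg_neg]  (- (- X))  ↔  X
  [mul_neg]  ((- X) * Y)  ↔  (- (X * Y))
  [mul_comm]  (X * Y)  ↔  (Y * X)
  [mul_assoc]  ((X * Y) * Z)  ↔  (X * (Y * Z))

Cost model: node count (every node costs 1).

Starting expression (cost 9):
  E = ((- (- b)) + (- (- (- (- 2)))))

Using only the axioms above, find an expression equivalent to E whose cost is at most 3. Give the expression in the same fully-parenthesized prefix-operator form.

(1) (- (- (- 2)))  =[neg_neg →]=  (- 2)    ⊢ ((- (- b)) + (- (- 2)))
(2) (- (- b))  =[neg_neg →]=  b    ⊢ (b + (- (- 2)))
(3) (- (- 2))  =[neg_neg →]=  2    ⊢ cost 3, within 3

(b + 2)   [cost 3]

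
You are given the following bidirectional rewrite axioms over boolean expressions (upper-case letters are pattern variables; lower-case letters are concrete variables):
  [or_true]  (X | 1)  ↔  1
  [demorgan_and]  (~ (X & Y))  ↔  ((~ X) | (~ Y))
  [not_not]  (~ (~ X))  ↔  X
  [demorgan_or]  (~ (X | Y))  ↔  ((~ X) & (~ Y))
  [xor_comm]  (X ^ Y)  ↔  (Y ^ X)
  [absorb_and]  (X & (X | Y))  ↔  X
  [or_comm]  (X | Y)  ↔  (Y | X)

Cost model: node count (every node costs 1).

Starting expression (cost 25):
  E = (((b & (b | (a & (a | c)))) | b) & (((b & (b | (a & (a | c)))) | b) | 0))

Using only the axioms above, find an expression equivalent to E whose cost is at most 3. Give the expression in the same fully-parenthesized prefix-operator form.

1. [absorb_and →] (((b & (b | (a & (a | c)))) | b) & (((b & (b | (a & (a | c)))) | b) | 0))  →  ((b & (b | (a & (a | c)))) | b)
2. [absorb_and →] (a & (a | c))  →  a;  E = ((b & (b | a)) | b)
3. [absorb_and →] (b & (b | a))  →  b;  cost 3 ≤ 3, done

(b | b)   [cost 3]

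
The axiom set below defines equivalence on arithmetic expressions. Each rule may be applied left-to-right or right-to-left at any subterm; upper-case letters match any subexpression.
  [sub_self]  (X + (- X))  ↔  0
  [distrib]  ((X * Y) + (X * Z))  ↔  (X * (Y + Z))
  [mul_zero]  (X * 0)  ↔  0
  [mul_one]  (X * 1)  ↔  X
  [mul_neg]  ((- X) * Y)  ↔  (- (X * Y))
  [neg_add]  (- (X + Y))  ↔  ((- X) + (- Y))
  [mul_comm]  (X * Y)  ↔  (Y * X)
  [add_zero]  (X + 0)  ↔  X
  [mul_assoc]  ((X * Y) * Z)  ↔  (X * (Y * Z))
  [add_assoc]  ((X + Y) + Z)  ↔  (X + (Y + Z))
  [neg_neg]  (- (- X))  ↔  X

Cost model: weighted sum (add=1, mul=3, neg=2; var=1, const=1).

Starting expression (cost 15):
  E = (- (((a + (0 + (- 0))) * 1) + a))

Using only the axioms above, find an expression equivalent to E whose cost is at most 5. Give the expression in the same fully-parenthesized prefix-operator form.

(- (a + a))   [cost 5]

step 1: sub_self (→) rewrites (0 + (- 0)) into 0, now (- (((a + 0) * 1) + a))
step 2: mul_one (→) rewrites ((a + 0) * 1) into (a + 0), now (- ((a + 0) + a))
step 3: add_zero (→) rewrites (a + 0) into a, reaching cost 5 (bound 5)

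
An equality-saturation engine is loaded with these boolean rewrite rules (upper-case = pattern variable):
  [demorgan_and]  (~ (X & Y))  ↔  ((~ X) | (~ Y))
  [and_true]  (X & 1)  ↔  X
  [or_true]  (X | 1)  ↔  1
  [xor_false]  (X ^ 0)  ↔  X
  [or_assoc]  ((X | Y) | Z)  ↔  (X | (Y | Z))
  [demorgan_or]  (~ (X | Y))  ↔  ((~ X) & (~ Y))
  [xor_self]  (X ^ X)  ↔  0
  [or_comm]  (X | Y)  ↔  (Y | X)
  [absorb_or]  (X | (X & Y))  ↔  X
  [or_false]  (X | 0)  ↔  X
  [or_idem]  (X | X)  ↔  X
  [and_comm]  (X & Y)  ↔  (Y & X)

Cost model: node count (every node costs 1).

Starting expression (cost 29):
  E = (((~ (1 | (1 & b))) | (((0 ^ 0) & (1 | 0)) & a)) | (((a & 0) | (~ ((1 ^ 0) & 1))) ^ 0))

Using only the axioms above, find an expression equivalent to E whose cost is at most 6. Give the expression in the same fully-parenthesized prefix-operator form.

(1) (((a & 0) | (~ ((1 ^ 0) & 1))) ^ 0)  =[xor_false →]=  ((a & 0) | (~ ((1 ^ 0) & 1)))    ⊢ (((~ (1 | (1 & b))) | (((0 ^ 0) & (1 | 0)) & a)) | ((a & 0) | (~ ((1 ^ 0) & 1))))
(2) (1 | (1 & b))  =[absorb_or →]=  1    ⊢ (((~ 1) | (((0 ^ 0) & (1 | 0)) & a)) | ((a & 0) | (~ ((1 ^ 0) & 1))))
(3) (1 | 0)  =[or_false →]=  1    ⊢ (((~ 1) | (((0 ^ 0) & 1) & a)) | ((a & 0) | (~ ((1 ^ 0) & 1))))
(4) (0 ^ 0)  =[xor_false →]=  0    ⊢ (((~ 1) | ((0 & 1) & a)) | ((a & 0) | (~ ((1 ^ 0) & 1))))
(5) ((1 ^ 0) & 1)  =[and_true →]=  (1 ^ 0)    ⊢ (((~ 1) | ((0 & 1) & a)) | ((a & 0) | (~ (1 ^ 0))))
(6) (0 & 1)  =[and_true →]=  0    ⊢ (((~ 1) | (0 & a)) | ((a & 0) | (~ (1 ^ 0))))
(7) ((~ 1) | (0 & a))  =[or_comm →]=  ((0 & a) | (~ 1))    ⊢ (((0 & a) | (~ 1)) | ((a & 0) | (~ (1 ^ 0))))
(8) (1 ^ 0)  =[xor_false →]=  1    ⊢ (((0 & a) | (~ 1)) | ((a & 0) | (~ 1)))
(9) (0 & a)  =[and_comm →]=  (a & 0)    ⊢ (((a & 0) | (~ 1)) | ((a & 0) | (~ 1)))
(10) (((a & 0) | (~ 1)) | ((a & 0) | (~ 1)))  =[or_idem →]=  ((a & 0) | (~ 1))    ⊢ cost 6, within 6

((a & 0) | (~ 1))   [cost 6]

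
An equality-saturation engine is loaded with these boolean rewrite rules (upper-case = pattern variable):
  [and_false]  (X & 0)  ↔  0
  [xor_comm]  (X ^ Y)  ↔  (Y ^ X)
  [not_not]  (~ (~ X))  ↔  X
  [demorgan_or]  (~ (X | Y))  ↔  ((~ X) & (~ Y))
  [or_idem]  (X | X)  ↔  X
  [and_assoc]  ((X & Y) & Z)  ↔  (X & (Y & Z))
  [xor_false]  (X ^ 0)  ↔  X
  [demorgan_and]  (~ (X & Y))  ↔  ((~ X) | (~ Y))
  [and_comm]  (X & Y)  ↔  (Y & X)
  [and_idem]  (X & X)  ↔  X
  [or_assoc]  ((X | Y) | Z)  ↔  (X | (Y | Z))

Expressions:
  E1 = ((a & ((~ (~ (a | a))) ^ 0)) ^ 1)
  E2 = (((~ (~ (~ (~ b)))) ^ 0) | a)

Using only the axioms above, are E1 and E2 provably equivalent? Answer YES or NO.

NO

The axioms are sound identities: if E1 ↔* E2 then E1 and E2 evaluate identically under any assignment.
Under a=0, b=0: E1 evaluates to 1, E2 to 0. Distinct ⇒ no rewrite sequence connects them.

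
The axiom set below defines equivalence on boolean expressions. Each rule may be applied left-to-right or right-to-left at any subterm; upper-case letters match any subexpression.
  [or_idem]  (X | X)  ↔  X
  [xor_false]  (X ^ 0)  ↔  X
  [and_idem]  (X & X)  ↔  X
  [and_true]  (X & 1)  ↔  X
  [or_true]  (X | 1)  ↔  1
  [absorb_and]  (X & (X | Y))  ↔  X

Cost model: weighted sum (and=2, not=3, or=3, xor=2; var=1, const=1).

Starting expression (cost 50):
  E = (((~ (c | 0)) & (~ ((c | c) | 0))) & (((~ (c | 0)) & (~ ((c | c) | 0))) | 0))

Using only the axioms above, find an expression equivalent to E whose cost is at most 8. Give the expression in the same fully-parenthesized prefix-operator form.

1. [absorb_and →] (((~ (c | 0)) & (~ ((c | c) | 0))) & (((~ (c | 0)) & (~ ((c | c) | 0))) | 0))  →  ((~ (c | 0)) & (~ ((c | c) | 0)))
2. [or_idem →] (c | c)  →  c;  E = ((~ (c | 0)) & (~ (c | 0)))
3. [and_idem →] ((~ (c | 0)) & (~ (c | 0)))  →  (~ (c | 0));  cost 8 ≤ 8, done

(~ (c | 0))   [cost 8]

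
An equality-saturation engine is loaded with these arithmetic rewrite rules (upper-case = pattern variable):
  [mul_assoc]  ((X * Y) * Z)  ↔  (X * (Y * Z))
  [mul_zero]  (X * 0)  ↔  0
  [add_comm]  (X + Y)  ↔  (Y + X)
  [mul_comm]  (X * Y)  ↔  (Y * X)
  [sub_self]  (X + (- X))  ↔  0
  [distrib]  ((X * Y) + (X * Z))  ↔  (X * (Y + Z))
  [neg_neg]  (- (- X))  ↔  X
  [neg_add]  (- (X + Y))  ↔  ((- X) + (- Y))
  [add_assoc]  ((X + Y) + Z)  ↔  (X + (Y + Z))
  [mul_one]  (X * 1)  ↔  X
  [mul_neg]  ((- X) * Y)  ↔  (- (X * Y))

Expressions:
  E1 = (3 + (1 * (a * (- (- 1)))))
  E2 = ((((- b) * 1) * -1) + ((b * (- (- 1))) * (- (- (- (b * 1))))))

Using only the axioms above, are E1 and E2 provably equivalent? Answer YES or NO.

NO

Every axiom is a valid identity, so a rewrite proof would force E1 and E2 to agree under every assignment.
At a=0, b=0: E1 = 3 but E2 = 0; they differ, so no derivation exists.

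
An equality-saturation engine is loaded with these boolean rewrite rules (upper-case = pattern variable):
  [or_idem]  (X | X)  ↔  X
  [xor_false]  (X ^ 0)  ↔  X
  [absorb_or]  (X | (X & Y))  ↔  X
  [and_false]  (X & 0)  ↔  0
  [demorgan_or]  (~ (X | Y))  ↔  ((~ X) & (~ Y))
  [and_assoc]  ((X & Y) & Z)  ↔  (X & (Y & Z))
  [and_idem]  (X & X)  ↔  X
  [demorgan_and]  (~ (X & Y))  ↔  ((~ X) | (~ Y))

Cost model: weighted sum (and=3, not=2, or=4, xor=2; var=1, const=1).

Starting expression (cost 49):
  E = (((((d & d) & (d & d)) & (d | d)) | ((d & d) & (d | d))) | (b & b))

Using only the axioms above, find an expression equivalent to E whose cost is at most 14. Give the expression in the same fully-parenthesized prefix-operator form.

((d & d) | (b & b))   [cost 14]

(1) ((d & d) & (d & d))  =[and_idem →]=  (d & d)    ⊢ ((((d & d) & (d | d)) | ((d & d) & (d | d))) | (b & b))
(2) (((d & d) & (d | d)) | ((d & d) & (d | d)))  =[or_idem →]=  ((d & d) & (d | d))    ⊢ (((d & d) & (d | d)) | (b & b))
(3) (d | d)  =[or_idem →]=  d    ⊢ (((d & d) & d) | (b & b))
(4) (d & d)  =[and_idem →]=  d    ⊢ cost 14, within 14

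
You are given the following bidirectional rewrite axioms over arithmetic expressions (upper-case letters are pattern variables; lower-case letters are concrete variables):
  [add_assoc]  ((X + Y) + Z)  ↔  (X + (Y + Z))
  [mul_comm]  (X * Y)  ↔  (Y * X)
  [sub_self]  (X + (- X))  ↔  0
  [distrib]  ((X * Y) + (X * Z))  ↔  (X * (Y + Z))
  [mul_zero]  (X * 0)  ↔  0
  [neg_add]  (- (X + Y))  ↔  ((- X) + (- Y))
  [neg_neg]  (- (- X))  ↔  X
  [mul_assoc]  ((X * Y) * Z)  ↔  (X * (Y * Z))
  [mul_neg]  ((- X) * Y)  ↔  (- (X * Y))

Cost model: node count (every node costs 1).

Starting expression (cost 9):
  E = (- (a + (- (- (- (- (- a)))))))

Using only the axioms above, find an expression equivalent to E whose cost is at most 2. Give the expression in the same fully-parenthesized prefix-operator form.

(- 0)   [cost 2]

(1) (- (- (- a)))  =[neg_neg →]=  (- a)    ⊢ (- (a + (- (- (- a)))))
(2) (- (- (- a)))  =[neg_neg →]=  (- a)    ⊢ (- (a + (- a)))
(3) (a + (- a))  =[sub_self →]=  0    ⊢ cost 2, within 2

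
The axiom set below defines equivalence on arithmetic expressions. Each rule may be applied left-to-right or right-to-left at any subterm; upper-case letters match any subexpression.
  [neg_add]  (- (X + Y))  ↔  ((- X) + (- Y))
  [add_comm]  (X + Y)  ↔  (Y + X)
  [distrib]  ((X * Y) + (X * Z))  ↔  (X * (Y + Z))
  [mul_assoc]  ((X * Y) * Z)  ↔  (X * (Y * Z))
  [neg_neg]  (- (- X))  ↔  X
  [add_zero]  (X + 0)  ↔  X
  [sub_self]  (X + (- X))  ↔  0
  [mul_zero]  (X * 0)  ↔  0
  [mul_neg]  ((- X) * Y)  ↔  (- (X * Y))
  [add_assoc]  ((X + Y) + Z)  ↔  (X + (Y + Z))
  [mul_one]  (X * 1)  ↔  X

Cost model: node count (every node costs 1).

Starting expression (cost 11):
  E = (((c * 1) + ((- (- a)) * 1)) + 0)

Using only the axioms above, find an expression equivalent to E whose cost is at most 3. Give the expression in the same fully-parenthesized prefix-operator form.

(1) ((- (- a)) * 1)  =[mul_one →]=  (- (- a))    ⊢ (((c * 1) + (- (- a))) + 0)
(2) (((c * 1) + (- (- a))) + 0)  =[add_zero →]=  ((c * 1) + (- (- a)))
(3) (c * 1)  =[mul_one →]=  c    ⊢ (c + (- (- a)))
(4) (- (- a))  =[neg_neg →]=  a    ⊢ cost 3, within 3

(c + a)   [cost 3]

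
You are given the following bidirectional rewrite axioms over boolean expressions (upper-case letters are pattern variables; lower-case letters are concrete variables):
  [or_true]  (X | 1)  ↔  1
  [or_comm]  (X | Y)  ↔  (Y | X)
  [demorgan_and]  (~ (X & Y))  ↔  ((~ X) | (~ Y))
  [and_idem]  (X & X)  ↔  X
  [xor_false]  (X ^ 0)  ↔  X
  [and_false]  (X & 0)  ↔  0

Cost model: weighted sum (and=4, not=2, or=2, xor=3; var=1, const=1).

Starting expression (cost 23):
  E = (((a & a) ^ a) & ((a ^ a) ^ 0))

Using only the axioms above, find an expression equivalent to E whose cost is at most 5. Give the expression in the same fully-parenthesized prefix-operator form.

(a ^ a)   [cost 5]

step 1: and_idem (→) rewrites (a & a) into a, now ((a ^ a) & ((a ^ a) ^ 0))
step 2: xor_false (→) rewrites ((a ^ a) ^ 0) into (a ^ a), now ((a ^ a) & (a ^ a))
step 3: and_idem (→) rewrites ((a ^ a) & (a ^ a)) into (a ^ a), reaching cost 5 (bound 5)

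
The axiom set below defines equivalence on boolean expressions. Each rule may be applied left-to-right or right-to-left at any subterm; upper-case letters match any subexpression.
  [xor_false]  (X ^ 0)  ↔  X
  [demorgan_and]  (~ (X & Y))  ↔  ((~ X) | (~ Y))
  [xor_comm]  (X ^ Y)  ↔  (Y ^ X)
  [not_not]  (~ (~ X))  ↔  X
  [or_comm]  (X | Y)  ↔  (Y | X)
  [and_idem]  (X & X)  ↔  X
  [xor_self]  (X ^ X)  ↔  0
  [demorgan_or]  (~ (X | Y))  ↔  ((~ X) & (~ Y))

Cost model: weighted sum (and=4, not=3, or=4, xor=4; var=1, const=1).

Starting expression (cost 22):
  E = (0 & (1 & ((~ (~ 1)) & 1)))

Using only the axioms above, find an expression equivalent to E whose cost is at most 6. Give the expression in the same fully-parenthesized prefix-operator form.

1. [not_not →] (~ (~ 1))  →  1;  E = (0 & (1 & (1 & 1)))
2. [and_idem →] (1 & 1)  →  1;  E = (0 & (1 & 1))
3. [and_idem →] (1 & 1)  →  1;  cost 6 ≤ 6, done

(0 & 1)   [cost 6]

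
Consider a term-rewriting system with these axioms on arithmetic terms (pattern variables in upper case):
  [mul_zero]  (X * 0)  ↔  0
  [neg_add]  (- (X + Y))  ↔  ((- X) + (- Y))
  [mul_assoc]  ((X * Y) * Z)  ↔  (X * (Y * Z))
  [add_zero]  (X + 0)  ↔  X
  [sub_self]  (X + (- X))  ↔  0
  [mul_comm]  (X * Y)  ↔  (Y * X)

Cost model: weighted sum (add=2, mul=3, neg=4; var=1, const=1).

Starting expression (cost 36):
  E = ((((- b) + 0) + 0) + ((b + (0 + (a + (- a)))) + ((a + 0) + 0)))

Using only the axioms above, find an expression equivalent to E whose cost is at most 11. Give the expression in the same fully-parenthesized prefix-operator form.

((- b) + (b + a))   [cost 11]

step 1: sub_self (→) rewrites (a + (- a)) into 0, now ((((- b) + 0) + 0) + ((b + (0 + 0)) + ((a + 0) + 0)))
step 2: add_zero (→) rewrites ((- b) + 0) into (- b), now (((- b) + 0) + ((b + (0 + 0)) + ((a + 0) + 0)))
step 3: add_zero (→) rewrites ((- b) + 0) into (- b), now ((- b) + ((b + (0 + 0)) + ((a + 0) + 0)))
step 4: add_zero (→) rewrites (0 + 0) into 0, now ((- b) + ((b + 0) + ((a + 0) + 0)))
step 5: add_zero (→) rewrites ((a + 0) + 0) into (a + 0), now ((- b) + ((b + 0) + (a + 0)))
step 6: add_zero (→) rewrites (a + 0) into a, now ((- b) + ((b + 0) + a))
step 7: add_zero (→) rewrites (b + 0) into b, reaching cost 11 (bound 11)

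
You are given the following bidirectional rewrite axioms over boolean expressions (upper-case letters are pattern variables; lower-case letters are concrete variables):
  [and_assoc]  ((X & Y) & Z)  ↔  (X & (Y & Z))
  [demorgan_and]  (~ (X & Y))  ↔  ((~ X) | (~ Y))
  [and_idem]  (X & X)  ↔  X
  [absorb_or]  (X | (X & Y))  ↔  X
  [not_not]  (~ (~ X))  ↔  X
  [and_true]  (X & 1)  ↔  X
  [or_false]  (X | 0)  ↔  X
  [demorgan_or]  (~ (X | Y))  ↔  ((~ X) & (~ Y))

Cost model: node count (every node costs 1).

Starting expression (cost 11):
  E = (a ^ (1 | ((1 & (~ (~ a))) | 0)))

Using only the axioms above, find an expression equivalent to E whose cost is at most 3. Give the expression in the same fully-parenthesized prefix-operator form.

(a ^ 1)   [cost 3]

step 1: not_not (→) rewrites (~ (~ a)) into a, now (a ^ (1 | ((1 & a) | 0)))
step 2: or_false (→) rewrites ((1 & a) | 0) into (1 & a), now (a ^ (1 | (1 & a)))
step 3: absorb_or (→) rewrites (1 | (1 & a)) into 1, reaching cost 3 (bound 3)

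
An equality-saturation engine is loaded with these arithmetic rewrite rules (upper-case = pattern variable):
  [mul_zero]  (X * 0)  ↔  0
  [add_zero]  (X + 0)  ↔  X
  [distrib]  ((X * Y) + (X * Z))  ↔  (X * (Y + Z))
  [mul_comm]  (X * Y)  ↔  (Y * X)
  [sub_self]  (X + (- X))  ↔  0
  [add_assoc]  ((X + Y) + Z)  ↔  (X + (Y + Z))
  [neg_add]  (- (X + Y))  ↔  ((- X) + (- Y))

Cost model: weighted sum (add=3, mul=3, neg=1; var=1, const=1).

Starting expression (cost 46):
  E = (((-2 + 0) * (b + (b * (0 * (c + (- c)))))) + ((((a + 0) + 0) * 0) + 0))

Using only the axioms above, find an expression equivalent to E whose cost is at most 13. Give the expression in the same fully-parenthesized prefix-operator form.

1. [sub_self →] (c + (- c))  →  0;  E = (((-2 + 0) * (b + (b * (0 * 0)))) + ((((a + 0) + 0) * 0) + 0))
2. [mul_zero →] (0 * 0)  →  0;  E = (((-2 + 0) * (b + (b * 0))) + ((((a + 0) + 0) * 0) + 0))
3. [mul_zero →] (b * 0)  →  0;  E = (((-2 + 0) * (b + 0)) + ((((a + 0) + 0) * 0) + 0))
4. [add_zero →] (a + 0)  →  a;  E = (((-2 + 0) * (b + 0)) + (((a + 0) * 0) + 0))
5. [add_zero →] (b + 0)  →  b;  E = (((-2 + 0) * b) + (((a + 0) * 0) + 0))
6. [add_zero →] (-2 + 0)  →  -2;  E = ((-2 * b) + (((a + 0) * 0) + 0))
7. [add_zero →] (((a + 0) * 0) + 0)  →  ((a + 0) * 0);  E = ((-2 * b) + ((a + 0) * 0))
8. [add_zero →] (a + 0)  →  a;  cost 13 ≤ 13, done

((-2 * b) + (a * 0))   [cost 13]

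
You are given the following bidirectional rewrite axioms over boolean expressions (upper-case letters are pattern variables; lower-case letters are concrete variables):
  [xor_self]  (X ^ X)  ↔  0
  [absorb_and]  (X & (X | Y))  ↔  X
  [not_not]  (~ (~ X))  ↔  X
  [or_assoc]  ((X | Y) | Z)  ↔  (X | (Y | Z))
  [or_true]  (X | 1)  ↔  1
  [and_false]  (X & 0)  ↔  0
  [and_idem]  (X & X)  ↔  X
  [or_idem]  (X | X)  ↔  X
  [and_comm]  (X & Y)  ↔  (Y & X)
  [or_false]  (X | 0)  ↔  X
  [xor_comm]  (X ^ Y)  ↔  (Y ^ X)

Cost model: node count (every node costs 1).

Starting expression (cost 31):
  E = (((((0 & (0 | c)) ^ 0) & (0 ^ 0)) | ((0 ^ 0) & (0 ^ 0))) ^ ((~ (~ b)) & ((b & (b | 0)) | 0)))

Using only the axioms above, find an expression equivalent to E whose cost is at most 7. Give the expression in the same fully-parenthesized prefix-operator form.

((0 ^ 0) ^ (b & b))   [cost 7]

step 1: absorb_and (→) rewrites (0 & (0 | c)) into 0, now ((((0 ^ 0) & (0 ^ 0)) | ((0 ^ 0) & (0 ^ 0))) ^ ((~ (~ b)) & ((b & (b | 0)) | 0)))
step 2: absorb_and (→) rewrites (b & (b | 0)) into b, now ((((0 ^ 0) & (0 ^ 0)) | ((0 ^ 0) & (0 ^ 0))) ^ ((~ (~ b)) & (b | 0)))
step 3: or_idem (→) rewrites (((0 ^ 0) & (0 ^ 0)) | ((0 ^ 0) & (0 ^ 0))) into ((0 ^ 0) & (0 ^ 0)), now (((0 ^ 0) & (0 ^ 0)) ^ ((~ (~ b)) & (b | 0)))
step 4: and_comm (→) rewrites ((~ (~ b)) & (b | 0)) into ((b | 0) & (~ (~ b))), now (((0 ^ 0) & (0 ^ 0)) ^ ((b | 0) & (~ (~ b))))
step 5: or_false (→) rewrites (b | 0) into b, now (((0 ^ 0) & (0 ^ 0)) ^ (b & (~ (~ b))))
step 6: not_not (→) rewrites (~ (~ b)) into b, now (((0 ^ 0) & (0 ^ 0)) ^ (b & b))
step 7: and_idem (→) rewrites ((0 ^ 0) & (0 ^ 0)) into (0 ^ 0), reaching cost 7 (bound 7)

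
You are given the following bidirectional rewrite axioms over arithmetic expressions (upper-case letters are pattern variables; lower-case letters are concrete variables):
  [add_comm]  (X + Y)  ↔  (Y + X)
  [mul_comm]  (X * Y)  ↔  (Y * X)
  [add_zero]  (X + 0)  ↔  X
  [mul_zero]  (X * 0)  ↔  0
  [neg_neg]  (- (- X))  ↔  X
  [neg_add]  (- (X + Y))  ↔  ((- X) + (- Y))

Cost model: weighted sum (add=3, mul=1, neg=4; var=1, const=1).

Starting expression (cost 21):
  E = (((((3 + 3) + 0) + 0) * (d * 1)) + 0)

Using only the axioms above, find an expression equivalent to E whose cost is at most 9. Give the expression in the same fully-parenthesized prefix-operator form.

((3 + 3) * (d * 1))   [cost 9]

1. [add_zero →] (((3 + 3) + 0) + 0)  →  ((3 + 3) + 0);  E = ((((3 + 3) + 0) * (d * 1)) + 0)
2. [add_zero →] ((((3 + 3) + 0) * (d * 1)) + 0)  →  (((3 + 3) + 0) * (d * 1))
3. [add_zero →] ((3 + 3) + 0)  →  (3 + 3);  cost 9 ≤ 9, done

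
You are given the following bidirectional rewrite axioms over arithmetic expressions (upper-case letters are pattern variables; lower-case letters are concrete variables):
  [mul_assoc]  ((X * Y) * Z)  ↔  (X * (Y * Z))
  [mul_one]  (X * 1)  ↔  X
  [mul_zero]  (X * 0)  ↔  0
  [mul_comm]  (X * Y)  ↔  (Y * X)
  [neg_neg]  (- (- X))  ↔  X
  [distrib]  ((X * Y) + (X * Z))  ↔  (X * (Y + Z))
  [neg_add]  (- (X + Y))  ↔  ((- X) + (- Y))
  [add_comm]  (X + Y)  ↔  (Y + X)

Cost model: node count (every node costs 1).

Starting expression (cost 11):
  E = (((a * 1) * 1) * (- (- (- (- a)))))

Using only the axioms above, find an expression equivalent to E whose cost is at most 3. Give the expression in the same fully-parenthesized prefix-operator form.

(a * a)   [cost 3]

(1) (- (- (- (- a))))  =[neg_neg →]=  (- (- a))    ⊢ (((a * 1) * 1) * (- (- a)))
(2) (a * 1)  =[mul_one →]=  a    ⊢ ((a * 1) * (- (- a)))
(3) (- (- a))  =[neg_neg →]=  a    ⊢ ((a * 1) * a)
(4) (a * 1)  =[mul_one →]=  a    ⊢ cost 3, within 3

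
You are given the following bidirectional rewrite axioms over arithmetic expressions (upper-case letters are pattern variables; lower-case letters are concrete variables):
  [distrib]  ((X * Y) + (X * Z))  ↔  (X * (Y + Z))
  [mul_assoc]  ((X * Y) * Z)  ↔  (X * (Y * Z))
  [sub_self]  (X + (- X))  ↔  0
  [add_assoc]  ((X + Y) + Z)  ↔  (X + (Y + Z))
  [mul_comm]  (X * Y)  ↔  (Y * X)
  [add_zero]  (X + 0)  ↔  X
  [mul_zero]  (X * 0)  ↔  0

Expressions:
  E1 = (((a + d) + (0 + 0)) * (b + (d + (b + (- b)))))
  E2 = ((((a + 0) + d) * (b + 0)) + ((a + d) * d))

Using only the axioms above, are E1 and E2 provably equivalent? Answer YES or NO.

1. [sub_self →] (b + (- b))  →  0;  E1 = (((a + d) + (0 + 0)) * (b + (d + 0)))
2. [add_zero →] (0 + 0)  →  0;  E1 = (((a + d) + 0) * (b + (d + 0)))
3. [add_zero →] ((a + d) + 0)  →  (a + d);  E1 = ((a + d) * (b + (d + 0)))
4. [add_zero →] (d + 0)  →  d;  E1 = ((a + d) * (b + d))
5. [add_zero ←] b  →  (b + 0);  E1 = ((a + d) * ((b + 0) + d))
6. [distrib ←] ((a + d) * ((b + 0) + d))  →  (((a + d) * (b + 0)) + ((a + d) * d))
7. [add_zero ←] a  →  (a + 0);  this is E2

YES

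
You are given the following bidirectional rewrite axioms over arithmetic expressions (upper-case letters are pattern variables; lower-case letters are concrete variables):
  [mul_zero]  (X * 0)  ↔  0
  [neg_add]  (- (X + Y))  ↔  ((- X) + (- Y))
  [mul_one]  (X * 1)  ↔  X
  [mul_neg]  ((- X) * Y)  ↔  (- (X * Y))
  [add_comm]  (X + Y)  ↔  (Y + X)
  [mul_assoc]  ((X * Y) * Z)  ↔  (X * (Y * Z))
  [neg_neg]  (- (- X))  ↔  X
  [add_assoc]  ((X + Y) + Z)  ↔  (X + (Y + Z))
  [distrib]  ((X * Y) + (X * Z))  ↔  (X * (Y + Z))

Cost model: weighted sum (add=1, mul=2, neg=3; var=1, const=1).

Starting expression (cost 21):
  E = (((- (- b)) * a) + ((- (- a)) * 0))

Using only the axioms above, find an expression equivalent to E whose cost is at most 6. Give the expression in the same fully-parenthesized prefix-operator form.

(1) (- (- b))  =[neg_neg →]=  b    ⊢ ((b * a) + ((- (- a)) * 0))
(2) (- (- a))  =[neg_neg →]=  a    ⊢ ((b * a) + (a * 0))
(3) (a * 0)  =[mul_zero →]=  0    ⊢ cost 6, within 6

((b * a) + 0)   [cost 6]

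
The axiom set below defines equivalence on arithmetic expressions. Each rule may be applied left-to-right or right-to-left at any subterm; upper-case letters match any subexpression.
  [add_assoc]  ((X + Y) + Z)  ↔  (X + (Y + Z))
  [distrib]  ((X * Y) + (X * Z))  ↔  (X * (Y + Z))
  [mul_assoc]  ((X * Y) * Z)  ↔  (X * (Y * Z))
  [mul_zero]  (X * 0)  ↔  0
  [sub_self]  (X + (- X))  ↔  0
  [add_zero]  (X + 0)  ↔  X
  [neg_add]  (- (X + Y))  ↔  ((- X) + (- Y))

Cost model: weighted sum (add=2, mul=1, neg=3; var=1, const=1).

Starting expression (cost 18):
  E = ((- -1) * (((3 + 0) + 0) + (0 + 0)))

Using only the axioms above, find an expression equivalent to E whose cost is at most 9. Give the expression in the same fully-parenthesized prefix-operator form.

(1) (3 + 0)  =[add_zero →]=  3    ⊢ ((- -1) * ((3 + 0) + (0 + 0)))
(2) (0 + 0)  =[add_zero →]=  0    ⊢ ((- -1) * ((3 + 0) + 0))
(3) (3 + 0)  =[add_zero →]=  3    ⊢ cost 9, within 9

((- -1) * (3 + 0))   [cost 9]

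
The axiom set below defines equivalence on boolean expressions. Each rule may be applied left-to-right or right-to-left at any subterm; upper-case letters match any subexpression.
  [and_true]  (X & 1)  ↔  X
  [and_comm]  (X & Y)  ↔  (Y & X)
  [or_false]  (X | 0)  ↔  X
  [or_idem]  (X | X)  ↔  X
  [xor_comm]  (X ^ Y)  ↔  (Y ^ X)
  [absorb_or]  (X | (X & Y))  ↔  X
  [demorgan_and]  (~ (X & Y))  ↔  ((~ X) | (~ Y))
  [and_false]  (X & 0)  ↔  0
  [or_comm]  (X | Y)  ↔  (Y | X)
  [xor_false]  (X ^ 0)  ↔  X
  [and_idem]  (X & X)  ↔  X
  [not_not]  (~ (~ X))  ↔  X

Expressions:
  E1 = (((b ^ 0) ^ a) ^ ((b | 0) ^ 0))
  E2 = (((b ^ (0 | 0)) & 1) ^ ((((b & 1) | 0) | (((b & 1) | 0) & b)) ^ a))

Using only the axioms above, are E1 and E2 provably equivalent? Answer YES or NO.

YES

step 1: xor_false (→) rewrites (b ^ 0) into b, now ((b ^ a) ^ ((b | 0) ^ 0))
step 2: xor_comm (→) rewrites ((b ^ a) ^ ((b | 0) ^ 0)) into (((b | 0) ^ 0) ^ (b ^ a))
step 3: or_false (→) rewrites (b | 0) into b, now ((b ^ 0) ^ (b ^ a))
step 4: or_idem (←) rewrites 0 into (0 | 0), now ((b ^ (0 | 0)) ^ (b ^ a))
step 5: and_true (←) rewrites (b ^ (0 | 0)) into ((b ^ (0 | 0)) & 1), now (((b ^ (0 | 0)) & 1) ^ (b ^ a))
step 6: or_false (←) rewrites b into (b | 0), now (((b ^ (0 | 0)) & 1) ^ ((b | 0) ^ a))
step 7: and_true (←) rewrites b into (b & 1), now (((b ^ (0 | 0)) & 1) ^ (((b & 1) | 0) ^ a))
step 8: absorb_or (←) rewrites ((b & 1) | 0) into (((b & 1) | 0) | (((b & 1) | 0) & b)), which is E2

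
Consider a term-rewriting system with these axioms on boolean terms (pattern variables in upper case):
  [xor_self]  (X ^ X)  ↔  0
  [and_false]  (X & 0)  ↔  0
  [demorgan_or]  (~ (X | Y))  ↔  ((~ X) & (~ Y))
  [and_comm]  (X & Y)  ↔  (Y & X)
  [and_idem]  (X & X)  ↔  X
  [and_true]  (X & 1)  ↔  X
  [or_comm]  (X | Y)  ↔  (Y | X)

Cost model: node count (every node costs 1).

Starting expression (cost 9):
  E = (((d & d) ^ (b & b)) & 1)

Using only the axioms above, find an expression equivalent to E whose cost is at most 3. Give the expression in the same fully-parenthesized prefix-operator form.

step 1: and_true (→) rewrites (((d & d) ^ (b & b)) & 1) into ((d & d) ^ (b & b))
step 2: and_idem (→) rewrites (b & b) into b, now ((d & d) ^ b)
step 3: and_idem (→) rewrites (d & d) into d, reaching cost 3 (bound 3)

(d ^ b)   [cost 3]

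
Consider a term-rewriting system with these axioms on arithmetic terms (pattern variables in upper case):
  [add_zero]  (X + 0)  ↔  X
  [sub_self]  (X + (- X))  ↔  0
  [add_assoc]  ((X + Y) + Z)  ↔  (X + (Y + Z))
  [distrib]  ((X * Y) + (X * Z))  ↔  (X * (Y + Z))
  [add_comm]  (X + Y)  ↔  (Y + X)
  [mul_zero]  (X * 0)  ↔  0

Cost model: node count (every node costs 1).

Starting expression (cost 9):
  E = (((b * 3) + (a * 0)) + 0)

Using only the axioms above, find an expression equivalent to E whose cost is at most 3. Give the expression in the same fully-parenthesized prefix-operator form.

(b * 3)   [cost 3]

step 1: mul_zero (→) rewrites (a * 0) into 0, now (((b * 3) + 0) + 0)
step 2: add_zero (→) rewrites ((b * 3) + 0) into (b * 3), now ((b * 3) + 0)
step 3: add_zero (→) rewrites ((b * 3) + 0) into (b * 3), reaching cost 3 (bound 3)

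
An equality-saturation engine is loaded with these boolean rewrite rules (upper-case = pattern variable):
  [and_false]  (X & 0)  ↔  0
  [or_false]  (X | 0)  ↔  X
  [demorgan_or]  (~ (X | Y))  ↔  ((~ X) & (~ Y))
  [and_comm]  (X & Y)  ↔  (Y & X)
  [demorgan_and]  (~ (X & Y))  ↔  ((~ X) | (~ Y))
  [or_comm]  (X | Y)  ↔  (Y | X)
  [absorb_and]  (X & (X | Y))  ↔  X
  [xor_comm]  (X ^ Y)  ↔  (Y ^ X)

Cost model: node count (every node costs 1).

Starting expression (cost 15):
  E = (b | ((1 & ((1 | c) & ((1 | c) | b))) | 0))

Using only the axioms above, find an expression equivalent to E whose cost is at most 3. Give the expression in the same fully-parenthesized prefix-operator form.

(b | 1)   [cost 3]

1. [absorb_and →] ((1 | c) & ((1 | c) | b))  →  (1 | c);  E = (b | ((1 & (1 | c)) | 0))
2. [or_false →] ((1 & (1 | c)) | 0)  →  (1 & (1 | c));  E = (b | (1 & (1 | c)))
3. [absorb_and →] (1 & (1 | c))  →  1;  cost 3 ≤ 3, done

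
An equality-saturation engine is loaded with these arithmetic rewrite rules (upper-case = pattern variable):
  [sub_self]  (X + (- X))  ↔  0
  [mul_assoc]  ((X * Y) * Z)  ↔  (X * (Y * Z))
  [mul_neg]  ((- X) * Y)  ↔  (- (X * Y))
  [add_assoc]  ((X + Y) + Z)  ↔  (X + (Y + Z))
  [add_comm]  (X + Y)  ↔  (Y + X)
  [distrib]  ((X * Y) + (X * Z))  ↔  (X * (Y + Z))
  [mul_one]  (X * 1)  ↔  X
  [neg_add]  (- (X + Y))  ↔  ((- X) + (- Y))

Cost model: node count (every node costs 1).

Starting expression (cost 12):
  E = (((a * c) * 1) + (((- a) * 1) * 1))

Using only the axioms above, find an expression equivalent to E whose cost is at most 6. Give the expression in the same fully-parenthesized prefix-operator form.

((a * c) + (- a))   [cost 6]

(1) ((- a) * 1)  =[mul_one →]=  (- a)    ⊢ (((a * c) * 1) + ((- a) * 1))
(2) ((a * c) * 1)  =[mul_one →]=  (a * c)    ⊢ ((a * c) + ((- a) * 1))
(3) ((- a) * 1)  =[mul_one →]=  (- a)    ⊢ cost 6, within 6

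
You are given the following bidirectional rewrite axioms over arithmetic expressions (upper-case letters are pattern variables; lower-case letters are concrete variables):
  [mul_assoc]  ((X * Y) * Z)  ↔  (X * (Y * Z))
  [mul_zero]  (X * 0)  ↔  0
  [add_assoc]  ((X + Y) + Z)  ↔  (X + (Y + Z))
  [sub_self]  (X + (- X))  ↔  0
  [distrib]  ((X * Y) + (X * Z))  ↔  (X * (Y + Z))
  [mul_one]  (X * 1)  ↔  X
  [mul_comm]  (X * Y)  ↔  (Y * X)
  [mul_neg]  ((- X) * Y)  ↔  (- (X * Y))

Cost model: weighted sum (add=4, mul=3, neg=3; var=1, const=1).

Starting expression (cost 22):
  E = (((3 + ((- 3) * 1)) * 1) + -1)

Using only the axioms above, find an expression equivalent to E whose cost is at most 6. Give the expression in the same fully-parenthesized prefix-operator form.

(1) ((- 3) * 1)  =[mul_one →]=  (- 3)    ⊢ (((3 + (- 3)) * 1) + -1)
(2) (3 + (- 3))  =[sub_self →]=  0    ⊢ ((0 * 1) + -1)
(3) (0 * 1)  =[mul_one →]=  0    ⊢ cost 6, within 6

(0 + -1)   [cost 6]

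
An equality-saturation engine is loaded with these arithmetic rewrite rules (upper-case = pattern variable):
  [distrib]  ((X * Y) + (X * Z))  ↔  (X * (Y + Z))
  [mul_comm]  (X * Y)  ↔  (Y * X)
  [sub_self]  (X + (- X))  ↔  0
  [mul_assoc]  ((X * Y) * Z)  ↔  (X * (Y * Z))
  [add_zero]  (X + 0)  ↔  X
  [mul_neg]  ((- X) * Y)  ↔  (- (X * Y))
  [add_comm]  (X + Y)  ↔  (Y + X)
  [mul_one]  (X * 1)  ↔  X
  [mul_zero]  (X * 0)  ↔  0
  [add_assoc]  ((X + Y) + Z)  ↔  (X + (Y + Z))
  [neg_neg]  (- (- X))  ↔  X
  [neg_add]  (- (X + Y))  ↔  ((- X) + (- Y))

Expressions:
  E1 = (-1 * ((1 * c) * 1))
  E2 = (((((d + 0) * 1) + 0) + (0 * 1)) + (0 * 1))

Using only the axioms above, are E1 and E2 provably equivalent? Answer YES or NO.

NO

The axioms are sound identities: if E1 ↔* E2 then E1 and E2 evaluate identically under any assignment.
Under c=0, d=1: E1 evaluates to 0, E2 to 1. Distinct ⇒ no rewrite sequence connects them.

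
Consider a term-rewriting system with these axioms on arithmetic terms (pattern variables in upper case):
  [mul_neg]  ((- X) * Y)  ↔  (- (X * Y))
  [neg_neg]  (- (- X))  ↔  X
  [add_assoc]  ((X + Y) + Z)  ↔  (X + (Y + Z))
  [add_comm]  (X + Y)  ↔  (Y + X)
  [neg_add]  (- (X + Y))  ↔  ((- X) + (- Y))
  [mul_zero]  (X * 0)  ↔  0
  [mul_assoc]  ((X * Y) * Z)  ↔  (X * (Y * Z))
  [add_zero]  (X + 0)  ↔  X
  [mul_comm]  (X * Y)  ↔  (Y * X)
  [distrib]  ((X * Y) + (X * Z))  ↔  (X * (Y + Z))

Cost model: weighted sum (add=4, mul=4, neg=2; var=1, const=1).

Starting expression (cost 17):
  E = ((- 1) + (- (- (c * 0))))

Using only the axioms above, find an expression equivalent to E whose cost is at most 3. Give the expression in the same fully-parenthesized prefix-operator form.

(- 1)   [cost 3]

(1) (- (- (c * 0)))  =[neg_neg →]=  (c * 0)    ⊢ ((- 1) + (c * 0))
(2) (c * 0)  =[mul_zero →]=  0    ⊢ ((- 1) + 0)
(3) ((- 1) + 0)  =[add_zero →]=  (- 1)    ⊢ cost 3, within 3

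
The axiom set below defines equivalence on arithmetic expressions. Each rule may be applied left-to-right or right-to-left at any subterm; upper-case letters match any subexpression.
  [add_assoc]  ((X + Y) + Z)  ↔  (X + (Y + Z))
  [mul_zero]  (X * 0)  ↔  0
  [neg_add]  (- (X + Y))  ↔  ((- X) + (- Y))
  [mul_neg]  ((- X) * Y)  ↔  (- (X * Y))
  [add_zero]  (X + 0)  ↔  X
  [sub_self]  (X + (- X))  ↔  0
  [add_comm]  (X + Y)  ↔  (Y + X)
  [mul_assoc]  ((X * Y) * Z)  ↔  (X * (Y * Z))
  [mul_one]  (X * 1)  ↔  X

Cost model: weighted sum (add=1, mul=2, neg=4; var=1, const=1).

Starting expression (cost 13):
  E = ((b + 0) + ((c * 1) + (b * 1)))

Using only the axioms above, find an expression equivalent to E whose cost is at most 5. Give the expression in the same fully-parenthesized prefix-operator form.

1. [add_zero →] (b + 0)  →  b;  E = (b + ((c * 1) + (b * 1)))
2. [mul_one →] (b * 1)  →  b;  E = (b + ((c * 1) + b))
3. [mul_one →] (c * 1)  →  c;  cost 5 ≤ 5, done

(b + (c + b))   [cost 5]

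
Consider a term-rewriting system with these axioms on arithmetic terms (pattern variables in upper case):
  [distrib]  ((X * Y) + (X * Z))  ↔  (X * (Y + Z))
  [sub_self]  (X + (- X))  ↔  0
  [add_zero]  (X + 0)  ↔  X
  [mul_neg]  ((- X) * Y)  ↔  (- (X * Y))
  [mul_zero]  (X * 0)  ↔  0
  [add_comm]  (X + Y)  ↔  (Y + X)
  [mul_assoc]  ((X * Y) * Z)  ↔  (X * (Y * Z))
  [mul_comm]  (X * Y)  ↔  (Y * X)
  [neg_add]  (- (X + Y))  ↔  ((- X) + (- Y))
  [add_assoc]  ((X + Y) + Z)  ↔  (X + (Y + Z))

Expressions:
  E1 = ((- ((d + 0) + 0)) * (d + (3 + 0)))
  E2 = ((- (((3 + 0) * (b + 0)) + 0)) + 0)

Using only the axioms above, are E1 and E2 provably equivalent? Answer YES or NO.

NO

All listed rules preserve value, hence provable equivalence implies equal values everywhere; look for a separating assignment.
b=0, d=1 gives E1 ↦ -4, E2 ↦ 0; values differ ⇒ not provably equivalent.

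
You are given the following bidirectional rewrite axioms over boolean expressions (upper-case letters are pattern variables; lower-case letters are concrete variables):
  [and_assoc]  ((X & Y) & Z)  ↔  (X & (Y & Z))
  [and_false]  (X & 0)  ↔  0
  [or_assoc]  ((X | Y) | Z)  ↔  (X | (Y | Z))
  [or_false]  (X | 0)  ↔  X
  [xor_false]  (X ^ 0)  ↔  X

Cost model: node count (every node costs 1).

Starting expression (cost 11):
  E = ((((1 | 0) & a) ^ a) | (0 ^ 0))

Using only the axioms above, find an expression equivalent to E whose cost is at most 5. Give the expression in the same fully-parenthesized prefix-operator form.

((1 & a) ^ a)   [cost 5]

(1) (1 | 0)  =[or_false →]=  1    ⊢ (((1 & a) ^ a) | (0 ^ 0))
(2) (0 ^ 0)  =[xor_false →]=  0    ⊢ (((1 & a) ^ a) | 0)
(3) (((1 & a) ^ a) | 0)  =[or_false →]=  ((1 & a) ^ a)    ⊢ cost 5, within 5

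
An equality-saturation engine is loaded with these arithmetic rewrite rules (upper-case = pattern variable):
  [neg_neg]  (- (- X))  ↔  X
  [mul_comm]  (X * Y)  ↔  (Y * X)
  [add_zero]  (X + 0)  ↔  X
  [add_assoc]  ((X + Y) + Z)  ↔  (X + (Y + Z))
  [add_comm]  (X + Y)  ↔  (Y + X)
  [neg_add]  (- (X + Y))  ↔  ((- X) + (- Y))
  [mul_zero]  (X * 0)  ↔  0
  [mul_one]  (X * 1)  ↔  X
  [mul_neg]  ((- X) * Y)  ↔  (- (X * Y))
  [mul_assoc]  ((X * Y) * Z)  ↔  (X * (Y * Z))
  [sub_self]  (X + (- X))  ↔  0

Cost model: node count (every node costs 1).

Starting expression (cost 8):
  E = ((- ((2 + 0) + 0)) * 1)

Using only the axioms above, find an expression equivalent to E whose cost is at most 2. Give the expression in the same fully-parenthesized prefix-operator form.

(- 2)   [cost 2]

1. [mul_one →] ((- ((2 + 0) + 0)) * 1)  →  (- ((2 + 0) + 0))
2. [add_zero →] ((2 + 0) + 0)  →  (2 + 0);  E = (- (2 + 0))
3. [add_zero →] (2 + 0)  →  2;  cost 2 ≤ 2, done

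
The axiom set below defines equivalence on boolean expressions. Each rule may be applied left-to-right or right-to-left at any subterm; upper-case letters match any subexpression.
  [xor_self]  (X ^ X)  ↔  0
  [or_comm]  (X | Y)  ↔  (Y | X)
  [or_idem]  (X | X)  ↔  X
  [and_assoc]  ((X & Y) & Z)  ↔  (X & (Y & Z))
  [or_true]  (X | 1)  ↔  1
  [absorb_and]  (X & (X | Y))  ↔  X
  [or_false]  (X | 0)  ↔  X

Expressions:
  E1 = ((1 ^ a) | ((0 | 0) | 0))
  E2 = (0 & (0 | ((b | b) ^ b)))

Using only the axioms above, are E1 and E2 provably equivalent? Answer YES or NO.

The axioms are sound identities: if E1 ↔* E2 then E1 and E2 evaluate identically under any assignment.
Under a=0, b=0: E1 evaluates to 1, E2 to 0. Distinct ⇒ no rewrite sequence connects them.

NO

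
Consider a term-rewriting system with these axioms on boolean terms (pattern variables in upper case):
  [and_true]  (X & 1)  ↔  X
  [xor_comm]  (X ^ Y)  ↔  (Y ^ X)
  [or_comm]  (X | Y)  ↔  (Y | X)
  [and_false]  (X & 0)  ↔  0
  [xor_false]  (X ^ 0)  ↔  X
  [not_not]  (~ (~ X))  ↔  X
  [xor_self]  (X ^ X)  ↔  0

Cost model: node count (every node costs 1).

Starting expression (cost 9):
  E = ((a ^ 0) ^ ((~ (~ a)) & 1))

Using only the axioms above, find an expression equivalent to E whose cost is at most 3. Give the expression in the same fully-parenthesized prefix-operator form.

(1) (~ (~ a))  =[not_not →]=  a    ⊢ ((a ^ 0) ^ (a & 1))
(2) (a & 1)  =[and_true →]=  a    ⊢ ((a ^ 0) ^ a)
(3) (a ^ 0)  =[xor_false →]=  a    ⊢ cost 3, within 3

(a ^ a)   [cost 3]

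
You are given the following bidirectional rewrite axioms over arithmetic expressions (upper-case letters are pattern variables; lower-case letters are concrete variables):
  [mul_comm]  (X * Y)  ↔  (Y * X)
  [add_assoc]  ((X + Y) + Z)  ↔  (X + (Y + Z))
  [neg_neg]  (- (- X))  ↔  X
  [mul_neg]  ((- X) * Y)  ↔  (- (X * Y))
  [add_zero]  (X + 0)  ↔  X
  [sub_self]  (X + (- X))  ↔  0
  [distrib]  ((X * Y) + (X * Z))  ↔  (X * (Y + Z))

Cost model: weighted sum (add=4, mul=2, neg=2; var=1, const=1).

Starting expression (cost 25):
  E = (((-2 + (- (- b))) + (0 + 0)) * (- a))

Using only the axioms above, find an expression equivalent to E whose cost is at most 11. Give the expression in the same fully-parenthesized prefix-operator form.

((-2 + b) * (- a))   [cost 11]

step 1: add_zero (→) rewrites (0 + 0) into 0, now (((-2 + (- (- b))) + 0) * (- a))
step 2: add_zero (→) rewrites ((-2 + (- (- b))) + 0) into (-2 + (- (- b))), now ((-2 + (- (- b))) * (- a))
step 3: neg_neg (→) rewrites (- (- b)) into b, reaching cost 11 (bound 11)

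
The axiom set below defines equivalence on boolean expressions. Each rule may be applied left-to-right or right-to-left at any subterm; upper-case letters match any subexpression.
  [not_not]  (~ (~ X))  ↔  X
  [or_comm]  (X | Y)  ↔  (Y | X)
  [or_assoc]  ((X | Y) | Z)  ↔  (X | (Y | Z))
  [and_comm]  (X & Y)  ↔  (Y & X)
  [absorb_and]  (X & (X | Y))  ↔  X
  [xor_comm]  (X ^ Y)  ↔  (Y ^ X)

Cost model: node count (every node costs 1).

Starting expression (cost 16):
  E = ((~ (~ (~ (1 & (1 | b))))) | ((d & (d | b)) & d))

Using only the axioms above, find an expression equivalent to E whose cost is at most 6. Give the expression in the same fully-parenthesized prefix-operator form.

((~ 1) | (d & d))   [cost 6]

(1) (1 & (1 | b))  =[absorb_and →]=  1    ⊢ ((~ (~ (~ 1))) | ((d & (d | b)) & d))
(2) (d & (d | b))  =[absorb_and →]=  d    ⊢ ((~ (~ (~ 1))) | (d & d))
(3) (~ (~ 1))  =[not_not →]=  1    ⊢ cost 6, within 6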